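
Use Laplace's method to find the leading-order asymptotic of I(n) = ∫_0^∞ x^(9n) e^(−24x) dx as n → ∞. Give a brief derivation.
I(n) ~ (sqrt(2π·9n) / 24) · (9n/(24e))^(9n)

Write the integrand as exp(9n ln x − 24x) and set f(x) = 9n ln x − 24x. Then f'(x) = 9n/x − 24 = 0 at x* = 9n/24, and f''(x*) = −9n/x*^2 = −24^2/(9n). Laplace's method (interior maximum) gives
  I(n) ~ e^(f(x*)) · sqrt(2π / |f''(x*)|)
        = exp(9n ln(9n/24) − 9n) · sqrt(2π · 9n / 24^2)
        = (9n/24)^(9n) e^(−9n) · sqrt(2π·9n) / 24
        = (sqrt(2π·9n) / 24) · (9n/(24e))^(9n).
This matches Γ(9n+1)/24^(9n+1) with Stirling applied to Γ.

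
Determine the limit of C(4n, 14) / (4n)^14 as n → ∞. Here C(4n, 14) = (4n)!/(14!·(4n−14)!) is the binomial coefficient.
lim = 1/14! = 1/87178291200

With N = 4n → ∞: C(N, 14) / N^14 = [N(N−1)…(N−13)] / (14! · N^14) = (1/14!) · 1 · (1 − 1/(4n)) · … · (1 − 13/(4n)). Each factor → 1 as N → ∞, so the limit is 1/14! = 1/87178291200.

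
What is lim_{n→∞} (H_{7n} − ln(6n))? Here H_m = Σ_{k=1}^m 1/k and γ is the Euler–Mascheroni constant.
lim = ln(7/6) + γ

By Euler-Maclaurin, H_m = ln m + γ + O(1/m). So
  H_{7n} − ln(6n) = ln(7n) + γ − ln(6n) + O(1/n)
                       = ln(7/6) + γ + O(1/n).
Hence the limit is ln(7/6) + γ.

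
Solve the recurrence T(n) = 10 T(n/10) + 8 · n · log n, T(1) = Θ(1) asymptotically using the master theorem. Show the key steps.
T(n) = Θ(n · (log n)^2)

Here log_10 10 = 1 and f(n) = 8 · n · log n = Θ(n^(log_10 10) · (log n)^1). This is the extended Case 2 of the master theorem (f matches the critical exponent up to log factors), giving T(n) = Θ(n^(log_10 10) · (log n)^(1+1)) = Θ(n · (log n)^2).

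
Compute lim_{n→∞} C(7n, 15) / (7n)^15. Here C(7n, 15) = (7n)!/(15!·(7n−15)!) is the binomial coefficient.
lim = 1/15! = 1/1307674368000

With N = 7n → ∞: C(N, 15) / N^15 = [N(N−1)…(N−14)] / (15! · N^15) = (1/15!) · 1 · (1 − 1/(7n)) · … · (1 − 14/(7n)). Each factor → 1 as N → ∞, so the limit is 1/15! = 1/1307674368000.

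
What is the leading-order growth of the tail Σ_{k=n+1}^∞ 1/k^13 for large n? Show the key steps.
Σ_{k>n} 1/k^13 ~ 1/(12 · n^12)

Compare to the integral: ∫_{n}^∞ x^(−13) dx = [−x^(−12)/12]_{n}^∞ = 1/((13−1)·n^12). Euler-Maclaurin then gives
  Σ_{k>n} 1/k^13 = ∫_{n}^∞ dx/x^13 − 1/(2·n^13) + O(1/n^14).
(Equivalently this is ζ(13) − Σ_{k≤n} 1/k^13.)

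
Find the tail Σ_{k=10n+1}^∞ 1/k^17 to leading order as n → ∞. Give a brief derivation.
Σ_{k>10n} 1/k^17 ~ 1/(16 · (10n)^16)

Compare to the integral: ∫_{10n}^∞ x^(−17) dx = [−x^(−16)/16]_{10n}^∞ = 1/((17−1)·(10n)^16). Euler-Maclaurin then gives
  Σ_{k>10n} 1/k^17 = ∫_{10n}^∞ dx/x^17 − 1/(2·(10n)^17) + O(1/(10n)^18).
(Equivalently this is ζ(17) − Σ_{k≤10n} 1/k^17.)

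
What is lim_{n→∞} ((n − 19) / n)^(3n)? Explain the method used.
lim = e^(−57)

Rewrite as (1 − 19/n)^(3n). By the standard limit (1 + x/n)^n → e^x, we have (1 − 19/n)^n → e^(−19), and raising to the 3rd power gives e^(−57).
More precisely, ln[(1 − 19/n)^(3n)] = 3n · ln(1 − 19/n) = 3n · (-19/n + O(1/n^2)) = -57 + O(1/n) → -57.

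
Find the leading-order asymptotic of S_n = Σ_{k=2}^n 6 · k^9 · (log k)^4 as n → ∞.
S_n ~ 3 · n^10 · (log n)^4 / 5

By integral comparison, S_n = ∫_1^n 6 · x^9 · (log x)^4 dx + O(n^9 · (log n)^4). For the integral, the leading term of ∫_1^n x^9 (log x)^4 dx is n^10/10 · (log n)^4 (by repeated integration by parts; each step lowers the log-exponent and produces a relatively O(1/log n) correction). Hence S_n ~ 3 · n^10 · (log n)^4 / 5.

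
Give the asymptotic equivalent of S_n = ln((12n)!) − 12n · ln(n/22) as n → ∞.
S_n ~ 12n · (ln 264 − 1) + O(ln n)

Stirling: ln((12n)!) = 12n ln(12n) − 12n + O(ln n).
  S_n = 12n ln(12n) − 12n − 12n ln(n/22) + O(ln n)
      = 12n ln(12n) − 12n ln n + 12n ln 22 − 12n + O(ln n)
      = 12n ln 12 + 12n ln 22 − 12n + O(ln n)
      = 12n (ln 264 − 1) + O(ln n).
Numerically ln(264) − 1 ≈ 4.5759.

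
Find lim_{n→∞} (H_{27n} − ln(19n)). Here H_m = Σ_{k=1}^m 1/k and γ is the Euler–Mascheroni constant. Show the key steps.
lim = ln(27/19) + γ

By Euler-Maclaurin, H_m = ln m + γ + O(1/m). So
  H_{27n} − ln(19n) = ln(27n) + γ − ln(19n) + O(1/n)
                       = ln(27/19) + γ + O(1/n).
Hence the limit is ln(27/19) + γ.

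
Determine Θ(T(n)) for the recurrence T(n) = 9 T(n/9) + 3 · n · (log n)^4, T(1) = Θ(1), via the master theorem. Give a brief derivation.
T(n) = Θ(n · (log n)^5)

Here log_9 9 = 1 and f(n) = 3 · n · (log n)^4 = Θ(n^(log_9 9) · (log n)^4). This is the extended Case 2 of the master theorem (f matches the critical exponent up to log factors), giving T(n) = Θ(n^(log_9 9) · (log n)^(4+1)) = Θ(n · (log n)^5).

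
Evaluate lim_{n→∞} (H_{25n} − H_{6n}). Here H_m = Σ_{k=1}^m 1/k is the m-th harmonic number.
lim = ln(25/6)

Euler-Maclaurin gives H_m = ln m + γ + 1/(2m) + O(1/m^2). The γ and O(1/m) terms cancel in the difference:
  H_{25n} − H_{6n} = ln(25n) − ln(6n) + O(1/n) = ln(25/6) + O(1/n).
Hence the limit is ln(25/6).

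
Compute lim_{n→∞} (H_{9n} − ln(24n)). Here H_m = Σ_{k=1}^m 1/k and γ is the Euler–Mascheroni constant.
lim = ln(3/8) + γ

By Euler-Maclaurin, H_m = ln m + γ + O(1/m). So
  H_{9n} − ln(24n) = ln(9n) + γ − ln(24n) + O(1/n)
                       = ln(9/24) + γ + O(1/n).
Hence the limit is ln(9/24) + γ (= ln(3/8)).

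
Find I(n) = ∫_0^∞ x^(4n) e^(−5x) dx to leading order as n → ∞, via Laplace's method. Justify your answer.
I(n) ~ (sqrt(2π·4n) / 5) · (4n/(5e))^(4n)

Write the integrand as exp(4n ln x − 5x) and set f(x) = 4n ln x − 5x. Then f'(x) = 4n/x − 5 = 0 at x* = 4n/5, and f''(x*) = −4n/x*^2 = −5^2/(4n). Laplace's method (interior maximum) gives
  I(n) ~ e^(f(x*)) · sqrt(2π / |f''(x*)|)
        = exp(4n ln(4n/5) − 4n) · sqrt(2π · 4n / 5^2)
        = (4n/5)^(4n) e^(−4n) · sqrt(2π·4n) / 5
        = (sqrt(2π·4n) / 5) · (4n/(5e))^(4n).
This matches Γ(4n+1)/5^(4n+1) with Stirling applied to Γ.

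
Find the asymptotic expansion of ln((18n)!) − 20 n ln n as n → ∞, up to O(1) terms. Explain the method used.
ln((18n)!) − 20 n ln n = −2 n ln n + 18(ln 18 − 1) n + (1/2) ln(2π·18n) + O(1/n)

Stirling: ln((18n)!) = 18n ln(18n) − 18n + (1/2) ln(2π·18n) + O(1/n).
Expand 18n ln(18n) = 18n (ln n + ln 18) = 18n ln n + 18n ln 18.
Subtract 20n ln n: leading term is (18 − 20) n ln n = −2 n ln n. The next term is 18n ln 18 − 18n = 18(ln 18 − 1) n. Then the (1/2) ln(2π·18n) correction.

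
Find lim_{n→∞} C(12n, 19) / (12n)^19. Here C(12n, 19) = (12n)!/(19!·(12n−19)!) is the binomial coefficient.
lim = 1/19! = 1/121645100408832000

With N = 12n → ∞: C(N, 19) / N^19 = [N(N−1)…(N−18)] / (19! · N^19) = (1/19!) · 1 · (1 − 1/(12n)) · … · (1 − 18/(12n)). Each factor → 1 as N → ∞, so the limit is 1/19! = 1/121645100408832000.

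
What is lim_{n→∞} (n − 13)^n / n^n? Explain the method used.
lim = e^(−13)

Rewrite as (1 − 13/n)^(n). By the standard limit (1 + x/n)^n → e^x, we have (1 − 13/n)^n → e^(−13), and raising to the 1st power gives e^(−13).
More precisely, ln[(1 − 13/n)^(n)] = n · ln(1 − 13/n) = n · (-13/n + O(1/n^2)) = -13 + O(1/n) → -13.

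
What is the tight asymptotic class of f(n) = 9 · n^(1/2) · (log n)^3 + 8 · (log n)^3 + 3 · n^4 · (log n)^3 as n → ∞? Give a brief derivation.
f(n) ∈ Θ(n^4 · (log n)^3)

Compare the terms by growth order. For large n, n^a · (log n)^b dominates n^a' · (log n)^b' iff a > a', or (a = a' and b > b'). Ranking the 3 terms shows the dominant one is 3 · n^4 · (log n)^3. Hence f(n) ∈ Θ(n^4 · (log n)^3).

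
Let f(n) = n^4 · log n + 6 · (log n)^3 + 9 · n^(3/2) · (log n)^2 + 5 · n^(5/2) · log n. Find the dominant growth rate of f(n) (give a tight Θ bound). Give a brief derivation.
f(n) ∈ Θ(n^4 · log n)

Compare the terms by growth order. For large n, n^a · (log n)^b dominates n^a' · (log n)^b' iff a > a', or (a = a' and b > b'). Ranking the 4 terms shows the dominant one is n^4 · log n. Hence f(n) ∈ Θ(n^4 · log n).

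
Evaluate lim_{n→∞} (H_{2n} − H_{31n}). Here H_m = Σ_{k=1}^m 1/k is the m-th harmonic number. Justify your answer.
lim = ln(2/31)

Euler-Maclaurin gives H_m = ln m + γ + 1/(2m) + O(1/m^2). The γ and O(1/m) terms cancel in the difference:
  H_{2n} − H_{31n} = ln(2n) − ln(31n) + O(1/n) = ln(2/31) + O(1/n).
Hence the limit is ln(2/31).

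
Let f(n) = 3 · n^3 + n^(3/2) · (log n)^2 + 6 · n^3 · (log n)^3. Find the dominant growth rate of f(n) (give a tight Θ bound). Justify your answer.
f(n) ∈ Θ(n^3 · (log n)^3)

Compare the terms by growth order. For large n, n^a · (log n)^b dominates n^a' · (log n)^b' iff a > a', or (a = a' and b > b'). Ranking the 3 terms shows the dominant one is 6 · n^3 · (log n)^3. Hence f(n) ∈ Θ(n^3 · (log n)^3).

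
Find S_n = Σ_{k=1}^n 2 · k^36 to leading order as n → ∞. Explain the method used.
S_n ~ 2 · n^37 / 37

By integral comparison (Euler-Maclaurin), Σ_{k=1}^n 2 · k^36 = 2 · ∫_0^n x^36 dx + O(n^36) = 2 · n^37/37 + O(n^36). (Equivalently, Faulhaber's formula gives the same leading term.)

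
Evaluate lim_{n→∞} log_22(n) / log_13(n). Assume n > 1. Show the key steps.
lim = ln(13) / ln(22) = log_22(13)

Change of base: log_22(n) = ln n / ln 22 and log_13(n) = ln n / ln 13. The ratio is (ln n / ln 22) · (ln 13 / ln n) = ln 13 / ln 22, a constant independent of n. So the limit is ln 13 / ln 22 = log_22(13).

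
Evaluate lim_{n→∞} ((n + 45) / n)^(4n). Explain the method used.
lim = e^180

Rewrite as (1 + 45/n)^(4n). By the standard limit (1 + x/n)^n → e^x, we have (1 + 45/n)^n → e^45, and raising to the 4th power gives e^180.
More precisely, ln[(1 + 45/n)^(4n)] = 4n · ln(1 + 45/n) = 4n · (45/n + O(1/n^2)) = 180 + O(1/n) → 180.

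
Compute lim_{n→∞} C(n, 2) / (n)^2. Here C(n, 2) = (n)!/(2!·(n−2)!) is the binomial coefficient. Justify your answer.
lim = 1/2! = 1/2

With N = n → ∞: C(N, 2) / N^2 = [N(N−1)…(N−1)] / (2! · N^2) = (1/2!) · 1 · (1 − 1/n). Each factor → 1 as N → ∞, so the limit is 1/2! = 1/2.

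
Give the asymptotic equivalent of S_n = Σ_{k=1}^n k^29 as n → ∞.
S_n ~ n^30 / 30

By integral comparison (Euler-Maclaurin), Σ_{k=1}^n k^29 = ∫_0^n x^29 dx + O(n^29) = n^30/30 + O(n^29). (Equivalently, Faulhaber's formula gives the same leading term.)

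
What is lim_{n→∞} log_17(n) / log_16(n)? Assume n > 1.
lim = ln(16) / ln(17) = log_17(16)

Change of base: log_17(n) = ln n / ln 17 and log_16(n) = ln n / ln 16. The ratio is (ln n / ln 17) · (ln 16 / ln n) = ln 16 / ln 17, a constant independent of n. So the limit is ln 16 / ln 17 = log_17(16).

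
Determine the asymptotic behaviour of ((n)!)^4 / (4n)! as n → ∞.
((n)!)^4/(4n)! ~ ((2π·n)^(3/2) / 2) · 4^(−4·n)  →  0

Write N = n. Stirling: N! ~ sqrt(2π N)(N/e)^N and (4N)! ~ sqrt(2π·4N)·(4N/e)^(4N).
  (N!)^4/(4N)! ~ (2π N)^(4/2) (N/e)^(4N) / [sqrt(2π·4N) (4N/e)^(4N)]
     = (2π N)^(4/2) / sqrt(2π·4N) · (N/(4N))^(4N)
     = (2π N)^((4−1)/2) / 2 · 4^(−4N).
Since 4^4 > 1, the factor 4^(−4N) decays exponentially, so the ratio → 0. Substituting N = n gives the stated form.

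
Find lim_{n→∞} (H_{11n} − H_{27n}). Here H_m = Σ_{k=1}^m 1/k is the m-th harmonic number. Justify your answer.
lim = ln(11/27)

Euler-Maclaurin gives H_m = ln m + γ + 1/(2m) + O(1/m^2). The γ and O(1/m) terms cancel in the difference:
  H_{11n} − H_{27n} = ln(11n) − ln(27n) + O(1/n) = ln(11/27) + O(1/n).
Hence the limit is ln(11/27).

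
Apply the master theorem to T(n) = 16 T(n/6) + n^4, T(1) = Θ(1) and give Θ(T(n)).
T(n) = Θ(n^4)

log_6 16 ≈ 1.547. f(n) = n^4 dominates n^(log_6 16) since 4 > 1.547, and the regularity condition a·f(n/b) = 16·(n/6)^4 = (16/1296)·n^4 ≤ c·f(n) holds with c = 16/1296 ≈ 0.0123 < 1. So this is Case 3: T(n) = Θ(f(n)) = Θ(n^4).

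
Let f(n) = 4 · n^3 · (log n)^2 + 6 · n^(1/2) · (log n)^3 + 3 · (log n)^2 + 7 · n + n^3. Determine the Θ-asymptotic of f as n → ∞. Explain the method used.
f(n) ∈ Θ(n^3 · (log n)^2)

Compare the terms by growth order. For large n, n^a · (log n)^b dominates n^a' · (log n)^b' iff a > a', or (a = a' and b > b'). Ranking the 5 terms shows the dominant one is 4 · n^3 · (log n)^2. Hence f(n) ∈ Θ(n^3 · (log n)^2).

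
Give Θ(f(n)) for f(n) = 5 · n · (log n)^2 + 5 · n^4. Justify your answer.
f(n) ∈ Θ(n^4)

Compare the terms by growth order. For large n, n^a · (log n)^b dominates n^a' · (log n)^b' iff a > a', or (a = a' and b > b'). Ranking the 2 terms shows the dominant one is 5 · n^4. Hence f(n) ∈ Θ(n^4).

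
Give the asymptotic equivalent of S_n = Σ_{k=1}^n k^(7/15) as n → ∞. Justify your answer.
S_n ~ (15/22) · n^(22/15)

Integral comparison: Σ_{k=1}^n k^(7/15) = ∫_0^n x^(7/15) dx + O(n^(7/15)). The integral is n^(1 + 7/15) / (1 + 7/15) = n^((7+15)/15) / ((7+15)/15) = (15/22) · n^(22/15).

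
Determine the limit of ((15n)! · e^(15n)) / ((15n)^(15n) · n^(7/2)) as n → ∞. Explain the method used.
lim = 0

Stirling: (15n)! ~ sqrt(2π·15n) · (15n/e)^(15n). Hence
  (15n)! · e^(15n) / (15n)^(15n) ~ sqrt(2π·15n).
Dividing by n^(7/2): sqrt(2π·15n) / n^(7/2) = sqrt(2π·15) · n^((1−7)/2), so the expression behaves like sqrt(2π·15) · n^((1−7)/2) → 0.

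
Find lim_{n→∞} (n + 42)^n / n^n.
lim = e^42

Rewrite as (1 + 42/n)^(n). By the standard limit (1 + x/n)^n → e^x, we have (1 + 42/n)^n → e^42, and raising to the 1st power gives e^42.
More precisely, ln[(1 + 42/n)^(n)] = n · ln(1 + 42/n) = n · (42/n + O(1/n^2)) = 42 + O(1/n) → 42.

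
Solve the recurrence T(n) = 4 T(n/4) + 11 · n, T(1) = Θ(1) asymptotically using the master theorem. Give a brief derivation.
T(n) = Θ(n log n)

log_4 4 = 1, and f(n) = 11 · n = Θ(n^(log_4 4)). This is Case 2 of the master theorem: T(n) = Θ(f(n) · log n) = Θ(n log n).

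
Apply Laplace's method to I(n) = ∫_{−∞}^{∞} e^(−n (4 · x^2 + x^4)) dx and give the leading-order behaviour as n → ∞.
I(n) ~ sqrt(π/(4n))

φ(x) = 4 · x^2 + x^4 has its unique global minimum at x* = 0 (since φ'(x) = 8x + 4x^3 = 0 only at x = 0 for real x with both coefficients positive, and φ → ∞ as |x| → ∞). At x* = 0, φ(0) = 0 and φ''(0) = 8. Laplace's method then gives
  I(n) ~ sqrt(2π / (n · φ''(0))) · e^(−n φ(0)) = sqrt(2π / (8n)) = sqrt(π/(4n)).
The x^4 term contributes only at subleading order (an O(1/n) relative correction).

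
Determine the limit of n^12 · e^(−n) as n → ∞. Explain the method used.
lim = 0

Exponentials with base > 1 dominate every fixed polynomial: for any fixed c, n^c / e^n → 0 as n → ∞ (e.g. by the ratio test, or since e^n grows faster than any power of n). Hence n^12 · e^(−n) = n^12 / e^n → 0.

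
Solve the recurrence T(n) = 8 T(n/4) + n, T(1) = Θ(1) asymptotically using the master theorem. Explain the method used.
T(n) = Θ(n^(log_4 8))

Master theorem: compare f(n) = n to n^(log_4 8) where log_4 8 ≈ 1.500. Since 1 < log_4 8, we have f(n) = O(n^(log_4 8 − ε)) for some ε > 0 — Case 1. Hence T(n) = Θ(n^(log_4 8)).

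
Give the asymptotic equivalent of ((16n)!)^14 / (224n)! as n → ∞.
((16n)!)^14/(224n)! ~ ((2π·16n)^(13/2) / sqrt(14)) · 14^(−14·16n)  →  0

Write N = 16n. Stirling: N! ~ sqrt(2π N)(N/e)^N and (14N)! ~ sqrt(2π·14N)·(14N/e)^(14N).
  (N!)^14/(14N)! ~ (2π N)^(14/2) (N/e)^(14N) / [sqrt(2π·14N) (14N/e)^(14N)]
     = (2π N)^(14/2) / sqrt(2π·14N) · (N/(14N))^(14N)
     = (2π N)^((14−1)/2) / sqrt(14) · 14^(−14N).
Since 14^14 > 1, the factor 14^(−14N) decays exponentially, so the ratio → 0. Substituting N = 16n gives the stated form.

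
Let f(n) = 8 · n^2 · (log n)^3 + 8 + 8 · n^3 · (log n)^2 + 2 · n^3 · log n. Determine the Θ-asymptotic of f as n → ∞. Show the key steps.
f(n) ∈ Θ(n^3 · (log n)^2)

Compare the terms by growth order. For large n, n^a · (log n)^b dominates n^a' · (log n)^b' iff a > a', or (a = a' and b > b'). Ranking the 4 terms shows the dominant one is 8 · n^3 · (log n)^2. Hence f(n) ∈ Θ(n^3 · (log n)^2).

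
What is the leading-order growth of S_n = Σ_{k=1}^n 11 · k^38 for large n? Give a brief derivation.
S_n ~ 11 · n^39 / 39

By integral comparison (Euler-Maclaurin), Σ_{k=1}^n 11 · k^38 = 11 · ∫_0^n x^38 dx + O(n^38) = 11 · n^39/39 + O(n^38). (Equivalently, Faulhaber's formula gives the same leading term.)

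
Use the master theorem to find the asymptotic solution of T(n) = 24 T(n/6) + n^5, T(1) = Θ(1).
T(n) = Θ(n^5)

log_6 24 ≈ 1.774. f(n) = n^5 dominates n^(log_6 24) since 5 > 1.774, and the regularity condition a·f(n/b) = 24·(n/6)^5 = (24/7776)·n^5 ≤ c·f(n) holds with c = 24/7776 ≈ 0.00309 < 1. So this is Case 3: T(n) = Θ(f(n)) = Θ(n^5).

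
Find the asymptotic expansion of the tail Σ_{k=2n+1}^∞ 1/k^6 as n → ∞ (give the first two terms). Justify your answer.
Σ_{k>2n} 1/k^6 = 1/(5 · (2n)^5) − 1/(2 · (2n)^6) + O(1/(2n)^7)

Compare to the integral: ∫_{2n}^∞ x^(−6) dx = [−x^(−5)/5]_{2n}^∞ = 1/((6−1)·(2n)^5). The Euler-Maclaurin correction adds −f(2n)/2 = −1/(2·(2n)^6). Euler-Maclaurin then gives
  Σ_{k>2n} 1/k^6 = ∫_{2n}^∞ dx/x^6 − 1/(2·(2n)^6) + O(1/(2n)^7).
(Equivalently this is ζ(6) − Σ_{k≤2n} 1/k^6.)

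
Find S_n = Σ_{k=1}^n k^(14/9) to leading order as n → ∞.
S_n ~ (9/23) · n^(23/9)

Integral comparison: Σ_{k=1}^n k^(14/9) = ∫_0^n x^(14/9) dx + O(n^(14/9)). The integral is n^(1 + 14/9) / (1 + 14/9) = n^((14+9)/9) / ((14+9)/9) = (9/23) · n^(23/9).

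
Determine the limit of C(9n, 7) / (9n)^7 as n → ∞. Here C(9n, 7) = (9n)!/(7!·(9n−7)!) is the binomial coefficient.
lim = 1/7! = 1/5040

With N = 9n → ∞: C(N, 7) / N^7 = [N(N−1)…(N−6)] / (7! · N^7) = (1/7!) · 1 · (1 − 1/(9n)) · … · (1 − 6/(9n)). Each factor → 1 as N → ∞, so the limit is 1/7! = 1/5040.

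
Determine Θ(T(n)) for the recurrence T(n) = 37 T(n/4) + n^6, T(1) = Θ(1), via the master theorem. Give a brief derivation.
T(n) = Θ(n^6)

log_4 37 ≈ 2.605. f(n) = n^6 dominates n^(log_4 37) since 6 > 2.605, and the regularity condition a·f(n/b) = 37·(n/4)^6 = (37/4096)·n^6 ≤ c·f(n) holds with c = 37/4096 ≈ 0.00903 < 1. So this is Case 3: T(n) = Θ(f(n)) = Θ(n^6).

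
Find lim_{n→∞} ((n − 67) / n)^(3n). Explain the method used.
lim = e^(−201)

Rewrite as (1 − 67/n)^(3n). By the standard limit (1 + x/n)^n → e^x, we have (1 − 67/n)^n → e^(−67), and raising to the 3rd power gives e^(−201).
More precisely, ln[(1 − 67/n)^(3n)] = 3n · ln(1 − 67/n) = 3n · (-67/n + O(1/n^2)) = -201 + O(1/n) → -201.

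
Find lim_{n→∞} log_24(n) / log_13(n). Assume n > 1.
lim = ln(13) / ln(24) = log_24(13)

Change of base: log_24(n) = ln n / ln 24 and log_13(n) = ln n / ln 13. The ratio is (ln n / ln 24) · (ln 13 / ln n) = ln 13 / ln 24, a constant independent of n. So the limit is ln 13 / ln 24 = log_24(13).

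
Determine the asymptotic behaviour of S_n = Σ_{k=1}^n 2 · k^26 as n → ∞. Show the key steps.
S_n ~ 2 · n^27 / 27

By integral comparison (Euler-Maclaurin), Σ_{k=1}^n 2 · k^26 = 2 · ∫_0^n x^26 dx + O(n^26) = 2 · n^27/27 + O(n^26). (Equivalently, Faulhaber's formula gives the same leading term.)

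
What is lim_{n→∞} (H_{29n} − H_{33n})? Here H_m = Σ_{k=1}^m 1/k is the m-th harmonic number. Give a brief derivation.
lim = ln(29/33)

Euler-Maclaurin gives H_m = ln m + γ + 1/(2m) + O(1/m^2). The γ and O(1/m) terms cancel in the difference:
  H_{29n} − H_{33n} = ln(29n) − ln(33n) + O(1/n) = ln(29/33) + O(1/n).
Hence the limit is ln(29/33).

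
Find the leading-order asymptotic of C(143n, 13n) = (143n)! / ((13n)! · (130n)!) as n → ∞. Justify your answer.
C(143n, 13n) ~ (285311670611/10000000000)^(13n) · sqrt(11/(20π·13n))

Write N = 13n. Apply Stirling to each factorial:
  (11N)! ~ sqrt(2π·11N) · (11N/e)^(11N),
  N! ~ sqrt(2π N) · (N/e)^N,
  (10N)! ~ sqrt(2π·10N) · (10N/e)^(10N).
The exponential factors combine to (11N)^(11N) / (N^N · (10N)^(10N)) = 11^(11N)/10^(10N) = (11^11/10^10)^N = (285311670611/10000000000)^N.
The square-root prefactors combine to sqrt(2π·11N) / (sqrt(2π N)·sqrt(2π·10N)) = sqrt(11 / (2π·10·N)) = sqrt(11/(20π·13n)).
Substituting N = 13n: C(143n, 13n) ~ (285311670611/10000000000)^(13n) · sqrt(11/(20π·13n)).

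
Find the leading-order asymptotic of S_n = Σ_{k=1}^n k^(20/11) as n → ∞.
S_n ~ (11/31) · n^(31/11)

Integral comparison: Σ_{k=1}^n k^(20/11) = ∫_0^n x^(20/11) dx + O(n^(20/11)). The integral is n^(1 + 20/11) / (1 + 20/11) = n^((20+11)/11) / ((20+11)/11) = (11/31) · n^(31/11).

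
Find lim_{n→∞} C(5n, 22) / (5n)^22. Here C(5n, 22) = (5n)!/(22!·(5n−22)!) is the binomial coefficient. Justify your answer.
lim = 1/22! = 1/1124000727777607680000

With N = 5n → ∞: C(N, 22) / N^22 = [N(N−1)…(N−21)] / (22! · N^22) = (1/22!) · 1 · (1 − 1/(5n)) · … · (1 − 21/(5n)). Each factor → 1 as N → ∞, so the limit is 1/22! = 1/1124000727777607680000.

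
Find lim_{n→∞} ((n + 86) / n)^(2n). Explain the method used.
lim = e^172

Rewrite as (1 + 86/n)^(2n). By the standard limit (1 + x/n)^n → e^x, we have (1 + 86/n)^n → e^86, and raising to the 2nd power gives e^172.
More precisely, ln[(1 + 86/n)^(2n)] = 2n · ln(1 + 86/n) = 2n · (86/n + O(1/n^2)) = 172 + O(1/n) → 172.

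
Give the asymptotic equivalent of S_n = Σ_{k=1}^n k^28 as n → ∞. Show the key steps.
S_n ~ n^29 / 29

By integral comparison (Euler-Maclaurin), Σ_{k=1}^n k^28 = ∫_0^n x^28 dx + O(n^28) = n^29/29 + O(n^28). (Equivalently, Faulhaber's formula gives the same leading term.)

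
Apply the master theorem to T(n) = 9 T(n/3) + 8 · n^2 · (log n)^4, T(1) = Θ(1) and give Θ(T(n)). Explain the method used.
T(n) = Θ(n^2 · (log n)^5)

Here log_3 9 = 2 and f(n) = 8 · n^2 · (log n)^4 = Θ(n^(log_3 9) · (log n)^4). This is the extended Case 2 of the master theorem (f matches the critical exponent up to log factors), giving T(n) = Θ(n^(log_3 9) · (log n)^(4+1)) = Θ(n^2 · (log n)^5).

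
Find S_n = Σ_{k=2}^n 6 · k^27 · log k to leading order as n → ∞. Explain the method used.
S_n ~ 3 · n^28 log n / 14 − 3 · n^28 / 392

By integral comparison, S_n = ∫_1^n 6 · x^27 · log x dx + O(n^27 · log n). For the integral, ∫ x^27 log x dx = n^28 log n / 28 − n^28/784 (integration by parts). Hence S_n ~ 3 · n^28 log n / 14 − 3 · n^28 / 392.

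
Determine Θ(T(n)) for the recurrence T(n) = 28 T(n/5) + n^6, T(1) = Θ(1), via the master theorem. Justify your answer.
T(n) = Θ(n^6)

log_5 28 ≈ 2.070. f(n) = n^6 dominates n^(log_5 28) since 6 > 2.070, and the regularity condition a·f(n/b) = 28·(n/5)^6 = (28/15625)·n^6 ≤ c·f(n) holds with c = 28/15625 ≈ 0.00179 < 1. So this is Case 3: T(n) = Θ(f(n)) = Θ(n^6).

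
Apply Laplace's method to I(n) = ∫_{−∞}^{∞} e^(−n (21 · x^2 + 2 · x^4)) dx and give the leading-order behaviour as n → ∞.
I(n) ~ sqrt(π/(21n))

φ(x) = 21 · x^2 + 2 · x^4 has its unique global minimum at x* = 0 (since φ'(x) = 42x + 8x^3 = 0 only at x = 0 for real x with both coefficients positive, and φ → ∞ as |x| → ∞). At x* = 0, φ(0) = 0 and φ''(0) = 42. Laplace's method then gives
  I(n) ~ sqrt(2π / (n · φ''(0))) · e^(−n φ(0)) = sqrt(2π / (42n)) = sqrt(π/(21n)).
The 2 · x^4 term contributes only at subleading order (an O(1/n) relative correction).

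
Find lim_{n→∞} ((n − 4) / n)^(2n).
lim = e^(−8)

Rewrite as (1 − 4/n)^(2n). By the standard limit (1 + x/n)^n → e^x, we have (1 − 4/n)^n → e^(−4), and raising to the 2nd power gives e^(−8).
More precisely, ln[(1 − 4/n)^(2n)] = 2n · ln(1 − 4/n) = 2n · (-4/n + O(1/n^2)) = -8 + O(1/n) → -8.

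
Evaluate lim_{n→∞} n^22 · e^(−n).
lim = 0

Exponentials with base > 1 dominate every fixed polynomial: for any fixed c, n^c / e^n → 0 as n → ∞ (e.g. by the ratio test, or since e^n grows faster than any power of n). Hence n^22 · e^(−n) = n^22 / e^n → 0.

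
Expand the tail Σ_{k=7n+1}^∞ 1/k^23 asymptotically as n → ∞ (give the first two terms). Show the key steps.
Σ_{k>7n} 1/k^23 = 1/(22 · (7n)^22) − 1/(2 · (7n)^23) + O(1/(7n)^24)

Compare to the integral: ∫_{7n}^∞ x^(−23) dx = [−x^(−22)/22]_{7n}^∞ = 1/((23−1)·(7n)^22). The Euler-Maclaurin correction adds −f(7n)/2 = −1/(2·(7n)^23). Euler-Maclaurin then gives
  Σ_{k>7n} 1/k^23 = ∫_{7n}^∞ dx/x^23 − 1/(2·(7n)^23) + O(1/(7n)^24).
(Equivalently this is ζ(23) − Σ_{k≤7n} 1/k^23.)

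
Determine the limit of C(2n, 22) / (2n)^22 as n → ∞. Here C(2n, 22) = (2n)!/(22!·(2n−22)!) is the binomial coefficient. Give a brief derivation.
lim = 1/22! = 1/1124000727777607680000

With N = 2n → ∞: C(N, 22) / N^22 = [N(N−1)…(N−21)] / (22! · N^22) = (1/22!) · 1 · (1 − 1/(2n)) · … · (1 − 21/(2n)). Each factor → 1 as N → ∞, so the limit is 1/22! = 1/1124000727777607680000.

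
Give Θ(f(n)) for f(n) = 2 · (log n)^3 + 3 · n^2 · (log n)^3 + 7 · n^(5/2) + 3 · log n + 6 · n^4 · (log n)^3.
f(n) ∈ Θ(n^4 · (log n)^3)

Compare the terms by growth order. For large n, n^a · (log n)^b dominates n^a' · (log n)^b' iff a > a', or (a = a' and b > b'). Ranking the 5 terms shows the dominant one is 6 · n^4 · (log n)^3. Hence f(n) ∈ Θ(n^4 · (log n)^3).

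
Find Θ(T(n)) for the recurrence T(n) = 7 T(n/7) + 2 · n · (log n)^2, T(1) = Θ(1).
T(n) = Θ(n · (log n)^3)

Here log_7 7 = 1 and f(n) = 2 · n · (log n)^2 = Θ(n^(log_7 7) · (log n)^2). This is the extended Case 2 of the master theorem (f matches the critical exponent up to log factors), giving T(n) = Θ(n^(log_7 7) · (log n)^(2+1)) = Θ(n · (log n)^3).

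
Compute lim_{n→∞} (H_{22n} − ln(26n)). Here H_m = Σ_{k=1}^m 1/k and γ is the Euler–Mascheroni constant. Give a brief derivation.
lim = ln(11/13) + γ

By Euler-Maclaurin, H_m = ln m + γ + O(1/m). So
  H_{22n} − ln(26n) = ln(22n) + γ − ln(26n) + O(1/n)
                       = ln(22/26) + γ + O(1/n).
Hence the limit is ln(22/26) + γ (= ln(11/13)).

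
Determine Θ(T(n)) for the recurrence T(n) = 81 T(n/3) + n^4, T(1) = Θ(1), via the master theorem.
T(n) = Θ(n^4 log n)

log_3 81 = 4, and f(n) = n^4 = Θ(n^(log_3 81)). This is Case 2 of the master theorem: T(n) = Θ(f(n) · log n) = Θ(n^4 log n).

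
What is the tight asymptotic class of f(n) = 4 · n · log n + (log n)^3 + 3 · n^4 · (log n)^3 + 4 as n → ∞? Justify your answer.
f(n) ∈ Θ(n^4 · (log n)^3)

Compare the terms by growth order. For large n, n^a · (log n)^b dominates n^a' · (log n)^b' iff a > a', or (a = a' and b > b'). Ranking the 4 terms shows the dominant one is 3 · n^4 · (log n)^3. Hence f(n) ∈ Θ(n^4 · (log n)^3).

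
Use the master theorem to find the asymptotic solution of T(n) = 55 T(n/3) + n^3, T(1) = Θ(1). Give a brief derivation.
T(n) = Θ(n^(log_3 55))

Master theorem: compare f(n) = n^3 to n^(log_3 55) where log_3 55 ≈ 3.648. Since 3 < log_3 55, we have f(n) = O(n^(log_3 55 − ε)) for some ε > 0 — Case 1. Hence T(n) = Θ(n^(log_3 55)).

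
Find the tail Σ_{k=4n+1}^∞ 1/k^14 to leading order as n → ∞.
Σ_{k>4n} 1/k^14 ~ 1/(13 · (4n)^13)

Compare to the integral: ∫_{4n}^∞ x^(−14) dx = [−x^(−13)/13]_{4n}^∞ = 1/((14−1)·(4n)^13). Euler-Maclaurin then gives
  Σ_{k>4n} 1/k^14 = ∫_{4n}^∞ dx/x^14 − 1/(2·(4n)^14) + O(1/(4n)^15).
(Equivalently this is ζ(14) − Σ_{k≤4n} 1/k^14.)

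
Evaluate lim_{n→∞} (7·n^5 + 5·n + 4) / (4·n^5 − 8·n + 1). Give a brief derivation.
lim = 7/4

For large n the leading n^5 terms dominate both numerator and denominator. Dividing top and bottom by n^5, every other term tends to 0, leaving 7/4.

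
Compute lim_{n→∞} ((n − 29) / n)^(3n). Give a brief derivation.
lim = e^(−87)

Rewrite as (1 − 29/n)^(3n). By the standard limit (1 + x/n)^n → e^x, we have (1 − 29/n)^n → e^(−29), and raising to the 3rd power gives e^(−87).
More precisely, ln[(1 − 29/n)^(3n)] = 3n · ln(1 − 29/n) = 3n · (-29/n + O(1/n^2)) = -87 + O(1/n) → -87.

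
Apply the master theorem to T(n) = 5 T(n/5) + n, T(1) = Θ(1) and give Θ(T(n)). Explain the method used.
T(n) = Θ(n log n)

log_5 5 = 1, and f(n) = n = Θ(n^(log_5 5)). This is Case 2 of the master theorem: T(n) = Θ(f(n) · log n) = Θ(n log n).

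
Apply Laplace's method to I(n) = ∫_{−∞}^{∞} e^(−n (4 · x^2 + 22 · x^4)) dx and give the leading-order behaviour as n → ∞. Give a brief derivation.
I(n) ~ sqrt(π/(4n))

φ(x) = 4 · x^2 + 22 · x^4 has its unique global minimum at x* = 0 (since φ'(x) = 8x + 88x^3 = 0 only at x = 0 for real x with both coefficients positive, and φ → ∞ as |x| → ∞). At x* = 0, φ(0) = 0 and φ''(0) = 8. Laplace's method then gives
  I(n) ~ sqrt(2π / (n · φ''(0))) · e^(−n φ(0)) = sqrt(2π / (8n)) = sqrt(π/(4n)).
The 22 · x^4 term contributes only at subleading order (an O(1/n) relative correction).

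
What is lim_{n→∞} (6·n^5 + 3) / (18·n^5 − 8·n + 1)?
lim = 6/18 = 1/3

For large n the leading n^5 terms dominate both numerator and denominator. Dividing top and bottom by n^5, every other term tends to 0, leaving 6/18 = 1/3.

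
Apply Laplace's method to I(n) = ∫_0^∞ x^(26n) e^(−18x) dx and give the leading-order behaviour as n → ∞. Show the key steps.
I(n) ~ (sqrt(2π·26n) / 18) · (26n/(18e))^(26n)

Write the integrand as exp(26n ln x − 18x) and set f(x) = 26n ln x − 18x. Then f'(x) = 26n/x − 18 = 0 at x* = 26n/18, and f''(x*) = −26n/x*^2 = −18^2/(26n). Laplace's method (interior maximum) gives
  I(n) ~ e^(f(x*)) · sqrt(2π / |f''(x*)|)
        = exp(26n ln(26n/18) − 26n) · sqrt(2π · 26n / 18^2)
        = (26n/18)^(26n) e^(−26n) · sqrt(2π·26n) / 18
        = (sqrt(2π·26n) / 18) · (26n/(18e))^(26n).
This matches Γ(26n+1)/18^(26n+1) with Stirling applied to Γ.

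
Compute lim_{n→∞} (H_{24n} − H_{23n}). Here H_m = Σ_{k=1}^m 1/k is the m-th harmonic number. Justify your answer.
lim = ln(24/23)

Euler-Maclaurin gives H_m = ln m + γ + 1/(2m) + O(1/m^2). The γ and O(1/m) terms cancel in the difference:
  H_{24n} − H_{23n} = ln(24n) − ln(23n) + O(1/n) = ln(24/23) + O(1/n).
Hence the limit is ln(24/23).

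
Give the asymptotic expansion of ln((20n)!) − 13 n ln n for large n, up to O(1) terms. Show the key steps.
ln((20n)!) − 13 n ln n = 7 n ln n + 20(ln 20 − 1) n + (1/2) ln(2π·20n) + O(1/n)

Stirling: ln((20n)!) = 20n ln(20n) − 20n + (1/2) ln(2π·20n) + O(1/n).
Expand 20n ln(20n) = 20n (ln n + ln 20) = 20n ln n + 20n ln 20.
Subtract 13n ln n: leading term is (20 − 13) n ln n = 7 n ln n. The next term is 20n ln 20 − 20n = 20(ln 20 − 1) n. Then the (1/2) ln(2π·20n) correction.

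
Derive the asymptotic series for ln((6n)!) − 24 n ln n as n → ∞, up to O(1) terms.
ln((6n)!) − 24 n ln n = −18 n ln n + 6(ln 6 − 1) n + (1/2) ln(2π·6n) + O(1/n)

Stirling: ln((6n)!) = 6n ln(6n) − 6n + (1/2) ln(2π·6n) + O(1/n).
Expand 6n ln(6n) = 6n (ln n + ln 6) = 6n ln n + 6n ln 6.
Subtract 24n ln n: leading term is (6 − 24) n ln n = −18 n ln n. The next term is 6n ln 6 − 6n = 6(ln 6 − 1) n. Then the (1/2) ln(2π·6n) correction.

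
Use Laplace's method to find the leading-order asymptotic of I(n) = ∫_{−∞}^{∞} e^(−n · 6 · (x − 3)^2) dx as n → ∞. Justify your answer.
I(n) = sqrt(π/(6n))

Here φ(x) = 6 · (x − 3)^2 has its unique minimum at x* = 3 with φ(x*) = 0 and φ''(x*) = 12. Laplace's method gives
  I(n) ~ e^(−n φ(x*)) · sqrt(2π / (n · φ''(x*))) = sqrt(2π / (12n)) = sqrt(π/(6n)).
This is exact: substituting u = (x − 3)·sqrt(6n) gives I(n) = (1/sqrt(6n)) ∫_{−∞}^{∞} e^(−u^2) du = sqrt(π/(6n)).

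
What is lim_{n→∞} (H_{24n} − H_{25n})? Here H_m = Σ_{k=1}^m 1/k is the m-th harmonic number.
lim = ln(24/25)

Euler-Maclaurin gives H_m = ln m + γ + 1/(2m) + O(1/m^2). The γ and O(1/m) terms cancel in the difference:
  H_{24n} − H_{25n} = ln(24n) − ln(25n) + O(1/n) = ln(24/25) + O(1/n).
Hence the limit is ln(24/25).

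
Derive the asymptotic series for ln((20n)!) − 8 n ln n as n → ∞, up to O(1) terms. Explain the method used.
ln((20n)!) − 8 n ln n = 12 n ln n + 20(ln 20 − 1) n + (1/2) ln(2π·20n) + O(1/n)

Stirling: ln((20n)!) = 20n ln(20n) − 20n + (1/2) ln(2π·20n) + O(1/n).
Expand 20n ln(20n) = 20n (ln n + ln 20) = 20n ln n + 20n ln 20.
Subtract 8n ln n: leading term is (20 − 8) n ln n = 12 n ln n. The next term is 20n ln 20 − 20n = 20(ln 20 − 1) n. Then the (1/2) ln(2π·20n) correction.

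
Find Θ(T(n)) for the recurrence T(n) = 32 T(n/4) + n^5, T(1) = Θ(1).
T(n) = Θ(n^5)

log_4 32 ≈ 2.500. f(n) = n^5 dominates n^(log_4 32) since 5 > 2.500, and the regularity condition a·f(n/b) = 32·(n/4)^5 = (32/1024)·n^5 ≤ c·f(n) holds with c = 32/1024 ≈ 0.0312 < 1. So this is Case 3: T(n) = Θ(f(n)) = Θ(n^5).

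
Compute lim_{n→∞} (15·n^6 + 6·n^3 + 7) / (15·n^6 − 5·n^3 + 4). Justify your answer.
lim = 15/15 = 1

For large n the leading n^6 terms dominate both numerator and denominator. Dividing top and bottom by n^6, every other term tends to 0, leaving 15/15 = 1.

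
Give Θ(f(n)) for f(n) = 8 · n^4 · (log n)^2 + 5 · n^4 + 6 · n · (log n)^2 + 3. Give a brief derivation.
f(n) ∈ Θ(n^4 · (log n)^2)

Compare the terms by growth order. For large n, n^a · (log n)^b dominates n^a' · (log n)^b' iff a > a', or (a = a' and b > b'). Ranking the 4 terms shows the dominant one is 8 · n^4 · (log n)^2. Hence f(n) ∈ Θ(n^4 · (log n)^2).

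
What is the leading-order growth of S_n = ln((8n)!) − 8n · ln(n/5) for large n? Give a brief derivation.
S_n ~ 8n · (ln 40 − 1) + O(ln n)

Stirling: ln((8n)!) = 8n ln(8n) − 8n + O(ln n).
  S_n = 8n ln(8n) − 8n − 8n ln(n/5) + O(ln n)
      = 8n ln(8n) − 8n ln n + 8n ln 5 − 8n + O(ln n)
      = 8n ln 8 + 8n ln 5 − 8n + O(ln n)
      = 8n (ln 40 − 1) + O(ln n).
Numerically ln(40) − 1 ≈ 2.6889.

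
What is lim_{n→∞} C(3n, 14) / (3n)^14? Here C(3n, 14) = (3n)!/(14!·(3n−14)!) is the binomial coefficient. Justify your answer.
lim = 1/14! = 1/87178291200

With N = 3n → ∞: C(N, 14) / N^14 = [N(N−1)…(N−13)] / (14! · N^14) = (1/14!) · 1 · (1 − 1/(3n)) · … · (1 − 13/(3n)). Each factor → 1 as N → ∞, so the limit is 1/14! = 1/87178291200.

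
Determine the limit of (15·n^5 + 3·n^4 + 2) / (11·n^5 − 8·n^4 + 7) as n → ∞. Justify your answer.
lim = 15/11

For large n the leading n^5 terms dominate both numerator and denominator. Dividing top and bottom by n^5, every other term tends to 0, leaving 15/11.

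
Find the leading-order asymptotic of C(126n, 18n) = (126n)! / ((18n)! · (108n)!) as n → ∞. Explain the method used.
C(126n, 18n) ~ (823543/46656)^(18n) · sqrt(7/(12π·18n))

Write N = 18n. Apply Stirling to each factorial:
  (7N)! ~ sqrt(2π·7N) · (7N/e)^(7N),
  N! ~ sqrt(2π N) · (N/e)^N,
  (6N)! ~ sqrt(2π·6N) · (6N/e)^(6N).
The exponential factors combine to (7N)^(7N) / (N^N · (6N)^(6N)) = 7^(7N)/6^(6N) = (7^7/6^6)^N = (823543/46656)^N.
The square-root prefactors combine to sqrt(2π·7N) / (sqrt(2π N)·sqrt(2π·6N)) = sqrt(7 / (2π·6·N)) = sqrt(7/(12π·18n)).
Substituting N = 18n: C(126n, 18n) ~ (823543/46656)^(18n) · sqrt(7/(12π·18n)).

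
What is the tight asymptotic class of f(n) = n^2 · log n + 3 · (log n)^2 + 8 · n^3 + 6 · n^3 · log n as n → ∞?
f(n) ∈ Θ(n^3 · log n)

Compare the terms by growth order. For large n, n^a · (log n)^b dominates n^a' · (log n)^b' iff a > a', or (a = a' and b > b'). Ranking the 4 terms shows the dominant one is 6 · n^3 · log n. Hence f(n) ∈ Θ(n^3 · log n).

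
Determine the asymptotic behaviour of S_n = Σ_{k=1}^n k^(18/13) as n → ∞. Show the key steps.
S_n ~ (13/31) · n^(31/13)

Integral comparison: Σ_{k=1}^n k^(18/13) = ∫_0^n x^(18/13) dx + O(n^(18/13)). The integral is n^(1 + 18/13) / (1 + 18/13) = n^((18+13)/13) / ((18+13)/13) = (13/31) · n^(31/13).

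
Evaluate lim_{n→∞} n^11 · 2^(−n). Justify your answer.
lim = 0

Exponentials with base > 1 dominate every fixed polynomial: for any fixed c, n^c / 2^n → 0 as n → ∞ (e.g. by the ratio test, or by writing 2^n = e^(n ln 2) and noting e^(n ln 2) / n^c → ∞). Hence n^11 · 2^(−n) = n^11 / 2^n → 0.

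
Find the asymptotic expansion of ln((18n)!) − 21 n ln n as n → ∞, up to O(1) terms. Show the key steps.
ln((18n)!) − 21 n ln n = −3 n ln n + 18(ln 18 − 1) n + (1/2) ln(2π·18n) + O(1/n)

Stirling: ln((18n)!) = 18n ln(18n) − 18n + (1/2) ln(2π·18n) + O(1/n).
Expand 18n ln(18n) = 18n (ln n + ln 18) = 18n ln n + 18n ln 18.
Subtract 21n ln n: leading term is (18 − 21) n ln n = −3 n ln n. The next term is 18n ln 18 − 18n = 18(ln 18 − 1) n. Then the (1/2) ln(2π·18n) correction.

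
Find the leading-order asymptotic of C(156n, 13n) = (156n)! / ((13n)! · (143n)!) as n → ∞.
C(156n, 13n) ~ (8916100448256/285311670611)^(13n) · sqrt(6/(11π·13n))

Write N = 13n. Apply Stirling to each factorial:
  (12N)! ~ sqrt(2π·12N) · (12N/e)^(12N),
  N! ~ sqrt(2π N) · (N/e)^N,
  (11N)! ~ sqrt(2π·11N) · (11N/e)^(11N).
The exponential factors combine to (12N)^(12N) / (N^N · (11N)^(11N)) = 12^(12N)/11^(11N) = (12^12/11^11)^N = (8916100448256/285311670611)^N.
The square-root prefactors combine to sqrt(2π·12N) / (sqrt(2π N)·sqrt(2π·11N)) = sqrt(12 / (2π·11·N)) = sqrt(6/(11π·13n)).
Substituting N = 13n: C(156n, 13n) ~ (8916100448256/285311670611)^(13n) · sqrt(6/(11π·13n)).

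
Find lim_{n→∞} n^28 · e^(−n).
lim = 0

Exponentials with base > 1 dominate every fixed polynomial: for any fixed c, n^c / e^n → 0 as n → ∞ (e.g. by the ratio test, or since e^n grows faster than any power of n). Hence n^28 · e^(−n) = n^28 / e^n → 0.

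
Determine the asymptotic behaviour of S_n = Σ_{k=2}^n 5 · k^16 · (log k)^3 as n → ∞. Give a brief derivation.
S_n ~ 5 · n^17 · (log n)^3 / 17

By integral comparison, S_n = ∫_1^n 5 · x^16 · (log x)^3 dx + O(n^16 · (log n)^3). For the integral, the leading term of ∫_1^n x^16 (log x)^3 dx is n^17/17 · (log n)^3 (by repeated integration by parts; each step lowers the log-exponent and produces a relatively O(1/log n) correction). Hence S_n ~ 5 · n^17 · (log n)^3 / 17.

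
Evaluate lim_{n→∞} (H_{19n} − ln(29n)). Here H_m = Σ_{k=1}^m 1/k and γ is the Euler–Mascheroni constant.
lim = ln(19/29) + γ

By Euler-Maclaurin, H_m = ln m + γ + O(1/m). So
  H_{19n} − ln(29n) = ln(19n) + γ − ln(29n) + O(1/n)
                       = ln(19/29) + γ + O(1/n).
Hence the limit is ln(19/29) + γ.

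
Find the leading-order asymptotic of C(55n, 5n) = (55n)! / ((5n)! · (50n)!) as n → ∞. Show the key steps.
C(55n, 5n) ~ (285311670611/10000000000)^(5n) · sqrt(11/(20π·5n))

Write N = 5n. Apply Stirling to each factorial:
  (11N)! ~ sqrt(2π·11N) · (11N/e)^(11N),
  N! ~ sqrt(2π N) · (N/e)^N,
  (10N)! ~ sqrt(2π·10N) · (10N/e)^(10N).
The exponential factors combine to (11N)^(11N) / (N^N · (10N)^(10N)) = 11^(11N)/10^(10N) = (11^11/10^10)^N = (285311670611/10000000000)^N.
The square-root prefactors combine to sqrt(2π·11N) / (sqrt(2π N)·sqrt(2π·10N)) = sqrt(11 / (2π·10·N)) = sqrt(11/(20π·5n)).
Substituting N = 5n: C(55n, 5n) ~ (285311670611/10000000000)^(5n) · sqrt(11/(20π·5n)).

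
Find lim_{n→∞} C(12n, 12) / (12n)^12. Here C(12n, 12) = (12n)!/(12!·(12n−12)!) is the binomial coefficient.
lim = 1/12! = 1/479001600

With N = 12n → ∞: C(N, 12) / N^12 = [N(N−1)…(N−11)] / (12! · N^12) = (1/12!) · 1 · (1 − 1/(12n)) · … · (1 − 11/(12n)). Each factor → 1 as N → ∞, so the limit is 1/12! = 1/479001600.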